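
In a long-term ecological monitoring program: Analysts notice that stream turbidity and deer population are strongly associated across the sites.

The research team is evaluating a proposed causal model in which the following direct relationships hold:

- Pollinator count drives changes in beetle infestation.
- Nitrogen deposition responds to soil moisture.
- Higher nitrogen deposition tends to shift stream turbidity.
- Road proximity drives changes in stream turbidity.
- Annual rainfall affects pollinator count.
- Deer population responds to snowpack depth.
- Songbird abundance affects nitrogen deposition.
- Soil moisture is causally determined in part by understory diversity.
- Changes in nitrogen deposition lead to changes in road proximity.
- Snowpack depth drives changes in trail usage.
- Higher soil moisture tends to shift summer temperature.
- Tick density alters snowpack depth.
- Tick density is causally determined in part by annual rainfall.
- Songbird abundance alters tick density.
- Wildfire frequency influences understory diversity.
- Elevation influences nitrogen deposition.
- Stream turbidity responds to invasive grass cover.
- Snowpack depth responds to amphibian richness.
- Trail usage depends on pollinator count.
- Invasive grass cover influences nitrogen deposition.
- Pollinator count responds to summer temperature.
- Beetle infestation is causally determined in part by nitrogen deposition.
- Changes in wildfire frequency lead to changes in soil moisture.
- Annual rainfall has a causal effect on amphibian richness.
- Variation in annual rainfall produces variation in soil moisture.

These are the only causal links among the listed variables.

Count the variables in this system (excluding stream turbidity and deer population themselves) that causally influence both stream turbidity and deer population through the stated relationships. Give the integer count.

2

The common causes are: annual rainfall (to stream turbidity via annual rainfall → soil moisture → nitrogen deposition → stream turbidity; to deer population via annual rainfall → amphibian richness → snowpack depth → deer population); songbird abundance (to stream turbidity via songbird abundance → nitrogen deposition → stream turbidity; to deer population via songbird abundance → tick density → snowpack depth → deer population).
Every other variable lacks a causal path to at least one of stream turbidity and deer population.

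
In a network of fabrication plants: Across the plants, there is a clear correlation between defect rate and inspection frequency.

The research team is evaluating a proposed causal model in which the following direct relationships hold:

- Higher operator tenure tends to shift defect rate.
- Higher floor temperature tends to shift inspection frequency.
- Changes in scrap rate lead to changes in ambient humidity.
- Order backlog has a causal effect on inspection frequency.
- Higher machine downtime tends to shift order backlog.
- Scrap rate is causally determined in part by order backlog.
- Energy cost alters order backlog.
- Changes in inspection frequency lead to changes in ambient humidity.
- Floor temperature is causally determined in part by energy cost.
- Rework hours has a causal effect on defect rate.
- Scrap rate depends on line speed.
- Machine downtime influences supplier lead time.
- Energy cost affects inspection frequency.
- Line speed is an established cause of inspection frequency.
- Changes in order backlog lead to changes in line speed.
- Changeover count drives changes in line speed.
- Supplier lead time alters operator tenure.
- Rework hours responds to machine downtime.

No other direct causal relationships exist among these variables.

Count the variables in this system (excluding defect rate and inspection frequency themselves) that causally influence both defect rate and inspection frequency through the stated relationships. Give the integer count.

1

The common causes are: machine downtime (to defect rate via machine downtime → rework hours → defect rate; to inspection frequency via machine downtime → order backlog → inspection frequency).
Every other variable lacks a causal path to at least one of defect rate and inspection frequency.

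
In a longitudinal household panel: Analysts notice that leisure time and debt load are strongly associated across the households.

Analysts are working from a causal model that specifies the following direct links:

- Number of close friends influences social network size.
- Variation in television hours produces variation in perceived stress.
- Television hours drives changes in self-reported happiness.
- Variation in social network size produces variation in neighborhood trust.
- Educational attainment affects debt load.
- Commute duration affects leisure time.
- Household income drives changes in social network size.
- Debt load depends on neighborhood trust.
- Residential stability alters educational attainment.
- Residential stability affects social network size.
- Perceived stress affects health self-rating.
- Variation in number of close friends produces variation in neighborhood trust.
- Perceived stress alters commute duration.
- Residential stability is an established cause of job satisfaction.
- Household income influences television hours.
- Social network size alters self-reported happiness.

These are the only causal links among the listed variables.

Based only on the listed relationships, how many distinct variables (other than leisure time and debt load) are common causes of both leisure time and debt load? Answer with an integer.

The common causes are: household income (to leisure time via household income → television hours → perceived stress → commute duration → leisure time; to debt load via household income → social network size → neighborhood trust → debt load).
Every other variable lacks a causal path to at least one of leisure time and debt load.

1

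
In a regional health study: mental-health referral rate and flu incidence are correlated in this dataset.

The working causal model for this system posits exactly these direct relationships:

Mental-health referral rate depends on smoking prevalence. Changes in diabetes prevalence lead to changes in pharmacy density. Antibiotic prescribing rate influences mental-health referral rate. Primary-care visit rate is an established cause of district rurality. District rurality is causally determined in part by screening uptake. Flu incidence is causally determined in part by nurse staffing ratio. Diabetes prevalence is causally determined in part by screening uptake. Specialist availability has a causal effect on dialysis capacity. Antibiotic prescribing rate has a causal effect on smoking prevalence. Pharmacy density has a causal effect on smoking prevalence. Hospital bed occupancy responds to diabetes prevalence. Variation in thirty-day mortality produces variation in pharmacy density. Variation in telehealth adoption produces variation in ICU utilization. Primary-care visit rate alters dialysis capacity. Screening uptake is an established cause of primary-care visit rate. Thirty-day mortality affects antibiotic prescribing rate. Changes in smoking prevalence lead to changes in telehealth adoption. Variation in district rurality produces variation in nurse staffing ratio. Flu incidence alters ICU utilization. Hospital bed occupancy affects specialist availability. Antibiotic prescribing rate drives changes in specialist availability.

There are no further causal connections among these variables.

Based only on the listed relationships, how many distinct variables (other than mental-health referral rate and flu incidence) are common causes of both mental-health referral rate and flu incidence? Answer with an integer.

The common causes are: screening uptake (to mental-health referral rate via screening uptake → diabetes prevalence → pharmacy density → smoking prevalence → mental-health referral rate; to flu incidence via screening uptake → district rurality → nurse staffing ratio → flu incidence).
Every other variable lacks a causal path to at least one of mental-health referral rate and flu incidence.

1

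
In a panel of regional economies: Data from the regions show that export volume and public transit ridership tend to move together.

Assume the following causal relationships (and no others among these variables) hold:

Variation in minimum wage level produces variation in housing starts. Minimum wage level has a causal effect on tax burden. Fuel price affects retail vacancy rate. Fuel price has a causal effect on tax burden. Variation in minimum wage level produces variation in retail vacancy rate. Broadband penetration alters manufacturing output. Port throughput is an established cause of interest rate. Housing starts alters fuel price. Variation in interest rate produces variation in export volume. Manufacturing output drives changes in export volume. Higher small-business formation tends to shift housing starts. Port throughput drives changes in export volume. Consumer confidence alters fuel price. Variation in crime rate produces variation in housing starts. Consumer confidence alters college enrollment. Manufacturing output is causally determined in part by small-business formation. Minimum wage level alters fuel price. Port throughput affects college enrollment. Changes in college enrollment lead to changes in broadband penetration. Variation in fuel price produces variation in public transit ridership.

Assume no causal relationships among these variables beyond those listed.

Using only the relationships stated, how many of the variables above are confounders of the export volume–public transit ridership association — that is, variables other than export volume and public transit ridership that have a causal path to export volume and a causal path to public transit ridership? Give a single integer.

The common causes are: consumer confidence (to export volume via consumer confidence → college enrollment → broadband penetration → manufacturing output → export volume; to public transit ridership via consumer confidence → fuel price → public transit ridership); small-business formation (to export volume via small-business formation → manufacturing output → export volume; to public transit ridership via small-business formation → housing starts → fuel price → public transit ridership).
Every other variable lacks a causal path to at least one of export volume and public transit ridership.

2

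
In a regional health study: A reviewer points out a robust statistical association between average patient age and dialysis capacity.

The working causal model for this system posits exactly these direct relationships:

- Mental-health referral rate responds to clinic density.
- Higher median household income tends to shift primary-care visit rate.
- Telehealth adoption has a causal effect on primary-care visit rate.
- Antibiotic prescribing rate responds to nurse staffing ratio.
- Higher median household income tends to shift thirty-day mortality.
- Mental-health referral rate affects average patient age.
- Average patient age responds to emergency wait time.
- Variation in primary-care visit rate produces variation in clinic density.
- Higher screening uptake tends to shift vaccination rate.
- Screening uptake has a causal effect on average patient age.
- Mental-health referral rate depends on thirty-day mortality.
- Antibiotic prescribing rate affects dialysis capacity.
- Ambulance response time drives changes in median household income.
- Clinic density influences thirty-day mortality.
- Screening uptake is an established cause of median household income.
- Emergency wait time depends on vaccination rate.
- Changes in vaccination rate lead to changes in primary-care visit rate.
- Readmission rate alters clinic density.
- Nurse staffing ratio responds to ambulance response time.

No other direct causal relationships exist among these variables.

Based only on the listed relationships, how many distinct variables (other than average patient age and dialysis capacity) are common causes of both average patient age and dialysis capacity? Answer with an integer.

The common causes are: ambulance response time (to average patient age via ambulance response time → median household income → thirty-day mortality → mental-health referral rate → average patient age; to dialysis capacity via ambulance response time → nurse staffing ratio → antibiotic prescribing rate → dialysis capacity).
Every other variable lacks a causal path to at least one of average patient age and dialysis capacity.

1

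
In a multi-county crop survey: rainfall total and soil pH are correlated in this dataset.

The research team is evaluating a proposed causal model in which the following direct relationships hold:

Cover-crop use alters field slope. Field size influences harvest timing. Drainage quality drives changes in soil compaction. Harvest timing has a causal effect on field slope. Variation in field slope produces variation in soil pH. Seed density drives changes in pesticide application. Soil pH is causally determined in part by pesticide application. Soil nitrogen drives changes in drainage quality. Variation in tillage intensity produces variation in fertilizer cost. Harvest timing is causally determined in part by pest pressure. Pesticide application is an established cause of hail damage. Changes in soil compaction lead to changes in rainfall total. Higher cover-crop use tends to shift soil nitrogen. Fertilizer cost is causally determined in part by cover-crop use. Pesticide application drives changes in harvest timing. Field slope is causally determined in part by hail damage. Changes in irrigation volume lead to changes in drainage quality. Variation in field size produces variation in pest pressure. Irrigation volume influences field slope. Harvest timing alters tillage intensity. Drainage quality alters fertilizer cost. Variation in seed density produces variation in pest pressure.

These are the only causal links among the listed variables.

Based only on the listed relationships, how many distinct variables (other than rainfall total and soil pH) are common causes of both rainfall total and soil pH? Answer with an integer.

The common causes are: cover-crop use (to rainfall total via cover-crop use → soil nitrogen → drainage quality → soil compaction → rainfall total; to soil pH via cover-crop use → field slope → soil pH); irrigation volume (to rainfall total via irrigation volume → drainage quality → soil compaction → rainfall total; to soil pH via irrigation volume → field slope → soil pH).
Every other variable lacks a causal path to at least one of rainfall total and soil pH.

2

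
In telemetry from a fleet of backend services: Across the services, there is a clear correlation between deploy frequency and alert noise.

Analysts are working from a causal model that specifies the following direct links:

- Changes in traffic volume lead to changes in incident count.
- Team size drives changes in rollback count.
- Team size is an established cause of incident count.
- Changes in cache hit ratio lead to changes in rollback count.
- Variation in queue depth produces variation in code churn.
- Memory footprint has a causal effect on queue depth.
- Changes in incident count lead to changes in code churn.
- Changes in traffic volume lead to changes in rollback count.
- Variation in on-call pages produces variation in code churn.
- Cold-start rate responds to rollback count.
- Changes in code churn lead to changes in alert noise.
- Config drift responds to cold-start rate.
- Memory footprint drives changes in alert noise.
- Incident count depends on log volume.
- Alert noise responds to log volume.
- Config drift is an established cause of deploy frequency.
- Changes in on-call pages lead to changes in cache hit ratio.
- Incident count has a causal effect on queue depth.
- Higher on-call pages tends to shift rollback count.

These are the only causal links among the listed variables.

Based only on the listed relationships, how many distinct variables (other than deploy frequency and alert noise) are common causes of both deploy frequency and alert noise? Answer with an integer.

3

The common causes are: on-call pages (to deploy frequency via on-call pages → rollback count → cold-start rate → config drift → deploy frequency; to alert noise via on-call pages → code churn → alert noise); team size (to deploy frequency via team size → rollback count → cold-start rate → config drift → deploy frequency; to alert noise via team size → incident count → code churn → alert noise); traffic volume (to deploy frequency via traffic volume → rollback count → cold-start rate → config drift → deploy frequency; to alert noise via traffic volume → incident count → code churn → alert noise).
Every other variable lacks a causal path to at least one of deploy frequency and alert noise.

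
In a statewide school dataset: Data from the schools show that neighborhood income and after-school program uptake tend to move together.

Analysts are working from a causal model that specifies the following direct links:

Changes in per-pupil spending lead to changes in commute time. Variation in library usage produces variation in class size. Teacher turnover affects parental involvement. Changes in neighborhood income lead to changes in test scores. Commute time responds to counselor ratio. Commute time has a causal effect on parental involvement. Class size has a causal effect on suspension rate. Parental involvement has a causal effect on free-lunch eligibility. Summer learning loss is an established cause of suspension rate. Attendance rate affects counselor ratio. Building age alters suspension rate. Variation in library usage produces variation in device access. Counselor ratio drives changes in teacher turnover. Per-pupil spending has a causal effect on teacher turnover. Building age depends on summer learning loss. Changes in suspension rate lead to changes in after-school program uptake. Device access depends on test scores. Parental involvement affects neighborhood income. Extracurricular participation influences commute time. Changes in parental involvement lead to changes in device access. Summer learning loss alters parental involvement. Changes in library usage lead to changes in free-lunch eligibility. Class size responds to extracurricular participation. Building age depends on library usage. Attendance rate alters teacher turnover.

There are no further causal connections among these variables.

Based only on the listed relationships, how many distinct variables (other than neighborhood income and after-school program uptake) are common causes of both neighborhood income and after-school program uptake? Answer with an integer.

2

The common causes are: extracurricular participation (to neighborhood income via extracurricular participation → commute time → parental involvement → neighborhood income; to after-school program uptake via extracurricular participation → class size → suspension rate → after-school program uptake); summer learning loss (to neighborhood income via summer learning loss → parental involvement → neighborhood income; to after-school program uptake via summer learning loss → suspension rate → after-school program uptake).
Every other variable lacks a causal path to at least one of neighborhood income and after-school program uptake.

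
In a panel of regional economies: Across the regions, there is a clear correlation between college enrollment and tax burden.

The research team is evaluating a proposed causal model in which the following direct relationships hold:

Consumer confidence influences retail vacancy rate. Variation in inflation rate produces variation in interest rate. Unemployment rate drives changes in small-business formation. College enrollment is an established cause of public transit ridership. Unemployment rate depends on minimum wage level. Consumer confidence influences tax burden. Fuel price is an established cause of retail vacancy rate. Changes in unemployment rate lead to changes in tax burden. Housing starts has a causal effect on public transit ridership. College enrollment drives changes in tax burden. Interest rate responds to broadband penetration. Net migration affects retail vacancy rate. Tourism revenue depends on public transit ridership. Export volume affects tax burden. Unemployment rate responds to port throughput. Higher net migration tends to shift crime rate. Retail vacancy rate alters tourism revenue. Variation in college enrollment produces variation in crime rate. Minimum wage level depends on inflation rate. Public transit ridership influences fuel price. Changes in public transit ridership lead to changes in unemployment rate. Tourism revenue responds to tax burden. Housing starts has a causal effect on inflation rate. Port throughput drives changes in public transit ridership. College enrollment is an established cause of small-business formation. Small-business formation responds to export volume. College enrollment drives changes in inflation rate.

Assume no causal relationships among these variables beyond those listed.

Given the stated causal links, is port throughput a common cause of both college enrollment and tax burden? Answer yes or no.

no

Port throughput has no stated causal path to college enrollment. A confounder must cause both variables, so port throughput does not qualify.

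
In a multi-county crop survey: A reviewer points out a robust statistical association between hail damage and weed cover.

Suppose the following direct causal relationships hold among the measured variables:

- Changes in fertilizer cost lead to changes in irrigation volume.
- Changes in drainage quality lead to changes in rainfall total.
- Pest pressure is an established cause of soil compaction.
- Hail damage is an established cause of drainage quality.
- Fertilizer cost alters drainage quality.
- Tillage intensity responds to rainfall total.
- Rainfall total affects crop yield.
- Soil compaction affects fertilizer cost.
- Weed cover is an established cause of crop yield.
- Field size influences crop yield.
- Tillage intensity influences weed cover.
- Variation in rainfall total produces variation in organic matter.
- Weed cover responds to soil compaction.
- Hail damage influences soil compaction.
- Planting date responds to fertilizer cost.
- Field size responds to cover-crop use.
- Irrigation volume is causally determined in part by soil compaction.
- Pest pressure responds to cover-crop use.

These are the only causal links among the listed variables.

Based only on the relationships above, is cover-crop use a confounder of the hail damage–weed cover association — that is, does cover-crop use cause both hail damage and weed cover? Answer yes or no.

Cover-crop use has no stated causal path to hail damage. A confounder must cause both variables, so cover-crop use does not qualify.

no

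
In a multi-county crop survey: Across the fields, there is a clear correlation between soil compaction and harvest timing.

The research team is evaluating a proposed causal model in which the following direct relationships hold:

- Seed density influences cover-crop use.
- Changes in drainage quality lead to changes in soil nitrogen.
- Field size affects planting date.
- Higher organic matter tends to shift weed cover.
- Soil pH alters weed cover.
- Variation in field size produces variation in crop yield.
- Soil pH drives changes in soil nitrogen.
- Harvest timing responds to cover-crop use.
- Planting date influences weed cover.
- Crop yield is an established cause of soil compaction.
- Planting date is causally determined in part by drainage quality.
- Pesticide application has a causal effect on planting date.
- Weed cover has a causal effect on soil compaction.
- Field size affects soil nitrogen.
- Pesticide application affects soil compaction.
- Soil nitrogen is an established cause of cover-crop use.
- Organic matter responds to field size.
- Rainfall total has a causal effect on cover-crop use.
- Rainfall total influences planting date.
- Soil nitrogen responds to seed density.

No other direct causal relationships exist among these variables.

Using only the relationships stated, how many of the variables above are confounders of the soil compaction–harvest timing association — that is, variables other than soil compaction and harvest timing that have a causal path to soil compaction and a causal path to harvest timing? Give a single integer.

The common causes are: drainage quality (to soil compaction via drainage quality → planting date → weed cover → soil compaction; to harvest timing via drainage quality → soil nitrogen → cover-crop use → harvest timing); field size (to soil compaction via field size → crop yield → soil compaction; to harvest timing via field size → soil nitrogen → cover-crop use → harvest timing); rainfall total (to soil compaction via rainfall total → planting date → weed cover → soil compaction; to harvest timing via rainfall total → cover-crop use → harvest timing); soil pH (to soil compaction via soil pH → weed cover → soil compaction; to harvest timing via soil pH → soil nitrogen → cover-crop use → harvest timing).
Every other variable lacks a causal path to at least one of soil compaction and harvest timing.

4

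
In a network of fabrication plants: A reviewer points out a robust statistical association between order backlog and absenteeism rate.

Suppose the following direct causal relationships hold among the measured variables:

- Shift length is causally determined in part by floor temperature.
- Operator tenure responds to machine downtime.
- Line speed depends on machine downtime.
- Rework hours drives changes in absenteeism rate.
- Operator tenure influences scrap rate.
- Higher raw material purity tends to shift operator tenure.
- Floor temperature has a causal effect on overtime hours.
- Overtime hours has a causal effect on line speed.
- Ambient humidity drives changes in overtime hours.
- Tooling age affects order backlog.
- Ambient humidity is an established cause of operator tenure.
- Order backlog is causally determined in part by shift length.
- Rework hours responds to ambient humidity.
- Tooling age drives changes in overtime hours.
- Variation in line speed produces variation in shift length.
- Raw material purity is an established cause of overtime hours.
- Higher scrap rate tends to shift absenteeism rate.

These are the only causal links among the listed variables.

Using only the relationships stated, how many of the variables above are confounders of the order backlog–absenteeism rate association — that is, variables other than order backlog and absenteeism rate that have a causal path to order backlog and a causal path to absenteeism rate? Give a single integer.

The common causes are: ambient humidity (to order backlog via ambient humidity → overtime hours → line speed → shift length → order backlog; to absenteeism rate via ambient humidity → rework hours → absenteeism rate); machine downtime (to order backlog via machine downtime → line speed → shift length → order backlog; to absenteeism rate via machine downtime → operator tenure → scrap rate → absenteeism rate); raw material purity (to order backlog via raw material purity → overtime hours → line speed → shift length → order backlog; to absenteeism rate via raw material purity → operator tenure → scrap rate → absenteeism rate).
Every other variable lacks a causal path to at least one of order backlog and absenteeism rate.

3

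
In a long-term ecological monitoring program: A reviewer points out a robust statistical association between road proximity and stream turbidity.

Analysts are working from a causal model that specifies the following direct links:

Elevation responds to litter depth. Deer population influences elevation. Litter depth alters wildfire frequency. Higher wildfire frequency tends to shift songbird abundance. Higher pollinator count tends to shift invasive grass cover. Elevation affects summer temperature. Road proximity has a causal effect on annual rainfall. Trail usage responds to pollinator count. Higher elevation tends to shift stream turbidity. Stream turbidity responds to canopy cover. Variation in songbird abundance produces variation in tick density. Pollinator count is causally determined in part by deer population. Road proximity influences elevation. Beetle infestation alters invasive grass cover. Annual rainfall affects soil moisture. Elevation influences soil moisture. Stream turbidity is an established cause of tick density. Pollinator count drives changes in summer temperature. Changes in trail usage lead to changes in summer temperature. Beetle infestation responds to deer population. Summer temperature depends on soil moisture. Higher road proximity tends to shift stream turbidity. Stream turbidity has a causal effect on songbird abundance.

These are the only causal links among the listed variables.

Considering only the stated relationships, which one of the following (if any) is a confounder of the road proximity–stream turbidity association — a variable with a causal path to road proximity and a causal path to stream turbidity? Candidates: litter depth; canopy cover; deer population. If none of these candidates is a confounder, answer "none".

none

None of the listed candidates has causal paths to both road proximity and stream turbidity in the stated relationships, so none is a common cause.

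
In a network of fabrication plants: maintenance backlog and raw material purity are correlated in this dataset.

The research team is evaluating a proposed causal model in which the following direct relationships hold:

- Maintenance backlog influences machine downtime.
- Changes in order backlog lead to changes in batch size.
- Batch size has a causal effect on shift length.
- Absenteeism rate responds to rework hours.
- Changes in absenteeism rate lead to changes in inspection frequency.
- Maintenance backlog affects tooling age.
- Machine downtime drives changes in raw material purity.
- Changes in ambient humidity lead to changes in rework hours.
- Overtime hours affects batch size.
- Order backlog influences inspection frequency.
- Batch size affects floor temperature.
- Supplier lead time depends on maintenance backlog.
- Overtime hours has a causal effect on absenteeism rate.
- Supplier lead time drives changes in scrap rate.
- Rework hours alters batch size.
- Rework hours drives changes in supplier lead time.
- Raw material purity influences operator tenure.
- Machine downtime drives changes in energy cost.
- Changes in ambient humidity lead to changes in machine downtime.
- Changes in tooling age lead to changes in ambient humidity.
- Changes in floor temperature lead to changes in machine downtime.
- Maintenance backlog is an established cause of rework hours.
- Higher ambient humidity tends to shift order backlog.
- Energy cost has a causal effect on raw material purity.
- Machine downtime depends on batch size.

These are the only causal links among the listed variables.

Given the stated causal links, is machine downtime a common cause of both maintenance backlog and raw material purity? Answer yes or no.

no

Machine downtime has no stated causal path to maintenance backlog. A confounder must cause both variables, so machine downtime does not qualify.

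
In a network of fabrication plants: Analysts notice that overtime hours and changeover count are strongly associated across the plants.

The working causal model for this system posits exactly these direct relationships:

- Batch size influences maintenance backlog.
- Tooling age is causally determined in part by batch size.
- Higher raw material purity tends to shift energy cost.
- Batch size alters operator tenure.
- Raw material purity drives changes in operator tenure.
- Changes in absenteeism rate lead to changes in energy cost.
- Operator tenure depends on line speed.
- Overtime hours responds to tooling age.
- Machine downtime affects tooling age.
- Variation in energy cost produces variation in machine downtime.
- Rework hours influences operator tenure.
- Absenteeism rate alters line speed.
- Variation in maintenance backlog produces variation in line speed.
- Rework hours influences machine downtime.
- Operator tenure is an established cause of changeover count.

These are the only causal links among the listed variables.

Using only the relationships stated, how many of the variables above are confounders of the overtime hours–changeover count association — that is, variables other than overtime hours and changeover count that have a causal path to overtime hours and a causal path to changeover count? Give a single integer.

The common causes are: absenteeism rate (to overtime hours via absenteeism rate → energy cost → machine downtime → tooling age → overtime hours; to changeover count via absenteeism rate → line speed → operator tenure → changeover count); batch size (to overtime hours via batch size → tooling age → overtime hours; to changeover count via batch size → operator tenure → changeover count); raw material purity (to overtime hours via raw material purity → energy cost → machine downtime → tooling age → overtime hours; to changeover count via raw material purity → operator tenure → changeover count); rework hours (to overtime hours via rework hours → machine downtime → tooling age → overtime hours; to changeover count via rework hours → operator tenure → changeover count).
Every other variable lacks a causal path to at least one of overtime hours and changeover count.

4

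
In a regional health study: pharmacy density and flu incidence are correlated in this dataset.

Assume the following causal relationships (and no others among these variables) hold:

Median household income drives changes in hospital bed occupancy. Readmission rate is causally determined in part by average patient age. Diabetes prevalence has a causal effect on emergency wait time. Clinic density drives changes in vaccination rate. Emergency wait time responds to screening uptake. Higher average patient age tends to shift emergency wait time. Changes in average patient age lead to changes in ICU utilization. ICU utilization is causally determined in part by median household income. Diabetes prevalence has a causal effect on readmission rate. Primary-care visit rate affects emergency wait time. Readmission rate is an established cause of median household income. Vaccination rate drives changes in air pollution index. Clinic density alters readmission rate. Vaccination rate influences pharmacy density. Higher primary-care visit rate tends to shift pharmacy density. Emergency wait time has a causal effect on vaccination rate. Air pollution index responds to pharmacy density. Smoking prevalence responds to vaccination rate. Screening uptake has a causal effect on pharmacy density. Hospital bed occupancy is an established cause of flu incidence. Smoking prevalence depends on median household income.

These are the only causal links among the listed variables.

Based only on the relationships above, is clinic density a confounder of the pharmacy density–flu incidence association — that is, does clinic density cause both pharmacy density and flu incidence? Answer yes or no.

yes

Clinic density has a causal path to pharmacy density (clinic density → vaccination rate → pharmacy density) and to flu incidence (clinic density → readmission rate → median household income → hospital bed occupancy → flu incidence), so it is a common cause of both — a confounder.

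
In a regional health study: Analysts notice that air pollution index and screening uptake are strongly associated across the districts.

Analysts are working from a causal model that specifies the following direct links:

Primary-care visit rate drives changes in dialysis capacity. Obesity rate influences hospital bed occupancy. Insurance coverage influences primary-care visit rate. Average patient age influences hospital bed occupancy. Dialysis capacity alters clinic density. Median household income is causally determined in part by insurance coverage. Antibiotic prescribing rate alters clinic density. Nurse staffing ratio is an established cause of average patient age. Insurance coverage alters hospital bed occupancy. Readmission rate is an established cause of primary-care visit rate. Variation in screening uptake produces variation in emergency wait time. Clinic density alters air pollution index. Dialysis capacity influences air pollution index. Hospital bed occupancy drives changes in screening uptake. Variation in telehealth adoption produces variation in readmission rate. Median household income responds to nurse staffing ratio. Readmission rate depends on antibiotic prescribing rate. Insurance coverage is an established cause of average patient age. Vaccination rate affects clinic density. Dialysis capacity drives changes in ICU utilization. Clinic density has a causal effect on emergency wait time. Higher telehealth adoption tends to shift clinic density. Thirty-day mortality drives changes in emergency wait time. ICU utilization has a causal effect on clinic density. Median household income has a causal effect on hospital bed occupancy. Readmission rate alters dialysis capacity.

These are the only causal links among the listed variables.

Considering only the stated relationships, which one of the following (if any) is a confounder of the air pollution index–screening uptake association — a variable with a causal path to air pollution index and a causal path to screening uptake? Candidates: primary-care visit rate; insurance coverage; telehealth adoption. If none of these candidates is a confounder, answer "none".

insurance coverage

Insurance coverage causes air pollution index (insurance coverage → primary-care visit rate → dialysis capacity → air pollution index) and also causes screening uptake (insurance coverage → hospital bed occupancy → screening uptake); it is a common cause of both.
Each of the other candidates lacks a causal path to at least one of air pollution index and screening uptake, so they do not confound the relationship.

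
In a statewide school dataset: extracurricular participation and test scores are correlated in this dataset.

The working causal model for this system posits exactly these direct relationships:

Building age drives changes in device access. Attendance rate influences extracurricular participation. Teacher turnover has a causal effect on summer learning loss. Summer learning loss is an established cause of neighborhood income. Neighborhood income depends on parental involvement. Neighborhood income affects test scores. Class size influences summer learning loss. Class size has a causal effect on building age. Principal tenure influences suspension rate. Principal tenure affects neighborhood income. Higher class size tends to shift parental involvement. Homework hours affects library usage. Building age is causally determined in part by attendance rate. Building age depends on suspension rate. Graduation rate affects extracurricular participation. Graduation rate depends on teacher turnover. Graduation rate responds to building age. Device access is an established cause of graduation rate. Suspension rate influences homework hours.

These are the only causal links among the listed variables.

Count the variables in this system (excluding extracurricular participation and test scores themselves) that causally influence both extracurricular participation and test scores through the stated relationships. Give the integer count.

The common causes are: class size (to extracurricular participation via class size → building age → graduation rate → extracurricular participation; to test scores via class size → parental involvement → neighborhood income → test scores); principal tenure (to extracurricular participation via principal tenure → suspension rate → building age → graduation rate → extracurricular participation; to test scores via principal tenure → neighborhood income → test scores); teacher turnover (to extracurricular participation via teacher turnover → graduation rate → extracurricular participation; to test scores via teacher turnover → summer learning loss → neighborhood income → test scores).
Every other variable lacks a causal path to at least one of extracurricular participation and test scores.

3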